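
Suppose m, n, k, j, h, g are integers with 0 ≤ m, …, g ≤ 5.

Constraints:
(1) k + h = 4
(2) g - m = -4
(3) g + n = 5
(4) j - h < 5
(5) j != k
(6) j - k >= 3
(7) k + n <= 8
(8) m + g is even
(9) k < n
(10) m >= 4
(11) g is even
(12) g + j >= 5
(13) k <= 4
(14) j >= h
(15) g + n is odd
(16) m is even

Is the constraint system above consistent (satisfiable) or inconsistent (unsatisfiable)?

Try m = 4, n = 5, k = 2, j = 5, h = 2, g = 0.
Check constraint 1: k + h = 4; constraint 2: g - m = -4. The remaining constraints are straightforward to verify.

Satisfiable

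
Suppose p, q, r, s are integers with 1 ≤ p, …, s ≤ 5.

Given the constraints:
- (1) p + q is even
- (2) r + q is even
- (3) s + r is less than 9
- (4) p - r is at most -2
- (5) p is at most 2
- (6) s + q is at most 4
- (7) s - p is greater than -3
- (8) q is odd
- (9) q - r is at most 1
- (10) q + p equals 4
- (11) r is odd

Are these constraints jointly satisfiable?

One satisfying assignment is p = 1, q = 3, r = 5, s = 1.
For the less obvious constraints — constraint 3: s + r = 6; constraint 4: p - r = -4; constraint 6: s + q = 4 — and the others hold by inspection.

Satisfiable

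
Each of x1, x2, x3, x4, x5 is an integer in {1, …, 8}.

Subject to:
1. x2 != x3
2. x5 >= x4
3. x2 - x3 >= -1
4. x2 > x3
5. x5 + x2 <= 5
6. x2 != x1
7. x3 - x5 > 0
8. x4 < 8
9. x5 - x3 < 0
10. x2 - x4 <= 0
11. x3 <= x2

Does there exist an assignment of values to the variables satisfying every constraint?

Unsatisfiable

Constraints 2, 4, 7, and 10 give x4 ≤ x5, x5 < x3, x3 < x2, x2 ≤ x4. Chaining: x4 ≤ x5 < x3 < x2 ≤ x4, which forces x4 < x4 — impossible.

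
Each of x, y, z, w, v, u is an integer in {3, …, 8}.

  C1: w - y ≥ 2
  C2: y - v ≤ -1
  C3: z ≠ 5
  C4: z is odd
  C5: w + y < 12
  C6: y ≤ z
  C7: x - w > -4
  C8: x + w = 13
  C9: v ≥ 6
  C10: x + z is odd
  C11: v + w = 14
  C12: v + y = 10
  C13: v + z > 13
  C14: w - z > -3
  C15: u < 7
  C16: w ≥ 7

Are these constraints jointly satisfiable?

Satisfiable

Setting (x, y, z, w, v, u) = (6, 3, 7, 7, 7, 6) satisfies everything: constraint 1: w - y = 4; constraint 2: y - v = -4, and the others follow.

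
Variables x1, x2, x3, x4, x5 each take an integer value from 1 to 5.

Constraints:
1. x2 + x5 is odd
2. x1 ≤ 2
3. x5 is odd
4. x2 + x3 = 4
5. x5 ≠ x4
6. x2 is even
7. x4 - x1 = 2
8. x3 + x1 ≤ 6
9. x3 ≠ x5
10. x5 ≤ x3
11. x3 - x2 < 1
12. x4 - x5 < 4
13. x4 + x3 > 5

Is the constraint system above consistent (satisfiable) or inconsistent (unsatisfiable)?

One satisfying assignment is x1 = 2, x2 = 2, x3 = 2, x4 = 4, x5 = 1.
For the less obvious constraints — constraint 4: x2 + x3 = 4; constraint 7: x4 - x1 = 2; constraint 8: x3 + x1 = 4 — and the others hold by inspection.

Satisfiable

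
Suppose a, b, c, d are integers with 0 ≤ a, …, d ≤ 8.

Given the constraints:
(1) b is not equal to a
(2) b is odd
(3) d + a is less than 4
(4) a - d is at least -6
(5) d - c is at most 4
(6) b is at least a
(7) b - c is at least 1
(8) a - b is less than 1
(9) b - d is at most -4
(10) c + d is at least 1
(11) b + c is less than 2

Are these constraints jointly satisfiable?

Unsatisfiable

Constraints 5, 7, and 9 give d − b ≥ 4, b − c ≥ 1, c − d ≥ -4.
Adding all 3 inequalities: the left sides telescope to 0, and the right sides sum to 4 + 1 + (-4) = 1. So 0 ≥ 1, which is false.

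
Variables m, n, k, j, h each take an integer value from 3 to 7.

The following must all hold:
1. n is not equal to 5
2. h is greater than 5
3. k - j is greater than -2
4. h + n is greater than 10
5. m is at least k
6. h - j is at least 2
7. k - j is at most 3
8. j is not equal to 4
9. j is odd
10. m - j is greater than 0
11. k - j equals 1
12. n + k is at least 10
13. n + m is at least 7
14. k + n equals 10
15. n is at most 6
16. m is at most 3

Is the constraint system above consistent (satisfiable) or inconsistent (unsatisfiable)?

From constraint 15: n ≤ 6. From constraints 5 and 16: k ≤ m ≤ 3. Hence n + k ≤ 9. But constraint 12 requires n + k ≥ 10, and 10 > 9. Contradiction.

Unsatisfiable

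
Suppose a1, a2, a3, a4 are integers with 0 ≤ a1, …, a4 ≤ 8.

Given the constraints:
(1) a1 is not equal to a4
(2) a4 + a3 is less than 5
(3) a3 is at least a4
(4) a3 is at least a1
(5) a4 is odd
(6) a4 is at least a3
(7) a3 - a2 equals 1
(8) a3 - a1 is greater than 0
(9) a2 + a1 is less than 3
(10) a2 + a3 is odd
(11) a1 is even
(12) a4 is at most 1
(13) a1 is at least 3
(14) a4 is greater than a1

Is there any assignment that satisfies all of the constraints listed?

Unsatisfiable

From constraints 4 and 13: a3 ≥ a1 and a1 ≥ 3, so a3 ≥ 3. From constraints 6 and 12: a3 ≤ a4 and a4 ≤ 1, so a3 ≤ 1. But 1 < 3, so no value of a3 works.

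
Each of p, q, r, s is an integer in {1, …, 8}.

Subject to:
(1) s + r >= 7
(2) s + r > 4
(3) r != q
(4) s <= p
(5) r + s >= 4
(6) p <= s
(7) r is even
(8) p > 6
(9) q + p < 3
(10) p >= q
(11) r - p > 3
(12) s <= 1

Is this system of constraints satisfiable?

Unsatisfiable

From constraint 8: p ≥ 7. From constraints 6 and 12: p ≤ s and s ≤ 1, so p ≤ 1. But 1 < 7, so no value of p works.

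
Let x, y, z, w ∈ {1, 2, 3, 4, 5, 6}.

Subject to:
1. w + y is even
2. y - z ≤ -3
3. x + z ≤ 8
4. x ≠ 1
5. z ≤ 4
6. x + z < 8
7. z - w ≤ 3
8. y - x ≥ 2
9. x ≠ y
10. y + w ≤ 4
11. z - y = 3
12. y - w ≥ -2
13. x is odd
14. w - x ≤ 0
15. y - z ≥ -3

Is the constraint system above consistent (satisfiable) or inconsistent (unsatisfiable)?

Constraints 2, 7, 8, and 14 give x − w ≥ 0, w − z ≥ -3, z − y ≥ 3, y − x ≥ 2.
Adding all 4 inequalities: the left sides telescope to 0, and the right sides sum to 0 + (-3) + 3 + 2 = 2. So 0 ≥ 2, which is false.

Unsatisfiable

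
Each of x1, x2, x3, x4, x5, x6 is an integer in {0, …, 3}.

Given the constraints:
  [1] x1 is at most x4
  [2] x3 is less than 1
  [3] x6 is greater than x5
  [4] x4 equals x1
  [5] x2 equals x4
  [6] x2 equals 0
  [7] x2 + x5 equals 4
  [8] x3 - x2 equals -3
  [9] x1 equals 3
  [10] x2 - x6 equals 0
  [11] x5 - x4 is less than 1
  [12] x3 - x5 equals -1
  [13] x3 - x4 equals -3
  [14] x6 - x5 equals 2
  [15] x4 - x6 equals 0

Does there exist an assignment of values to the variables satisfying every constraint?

Constraint 6 fixes x2 = 0 and constraint 9 fixes x1 = 3. Constraints 4 and 5 give x2 = x4 = x1, so x2 = x1. But 0 ≠ 3 — contradiction.

Unsatisfiable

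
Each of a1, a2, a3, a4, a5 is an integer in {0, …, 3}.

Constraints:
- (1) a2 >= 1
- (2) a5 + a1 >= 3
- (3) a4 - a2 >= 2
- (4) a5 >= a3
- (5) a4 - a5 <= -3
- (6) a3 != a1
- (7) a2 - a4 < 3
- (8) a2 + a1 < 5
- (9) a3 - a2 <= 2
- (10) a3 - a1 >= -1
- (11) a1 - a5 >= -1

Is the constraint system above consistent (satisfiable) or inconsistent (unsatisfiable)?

Constraints 3, 5, 9, 10, and 11 give a4 − a2 ≥ 2, a2 − a3 ≥ -2, a3 − a1 ≥ -1, a1 − a5 ≥ -1, a5 − a4 ≥ 3.
Adding all 5 inequalities: the left sides telescope to 0, and the right sides sum to 2 + (-2) + (-1) + (-1) + 3 = 1. So 0 ≥ 1, which is false.

Unsatisfiable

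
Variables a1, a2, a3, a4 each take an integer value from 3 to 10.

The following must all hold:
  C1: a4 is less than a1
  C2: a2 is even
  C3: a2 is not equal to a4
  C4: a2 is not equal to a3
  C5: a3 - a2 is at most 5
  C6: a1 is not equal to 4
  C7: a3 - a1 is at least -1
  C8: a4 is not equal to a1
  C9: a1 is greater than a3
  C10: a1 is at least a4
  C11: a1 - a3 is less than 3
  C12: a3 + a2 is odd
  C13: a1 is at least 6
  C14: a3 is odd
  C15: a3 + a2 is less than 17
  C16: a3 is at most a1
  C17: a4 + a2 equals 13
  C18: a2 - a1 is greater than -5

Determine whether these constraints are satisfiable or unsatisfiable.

One satisfying assignment is a1 = 10, a2 = 6, a3 = 9, a4 = 7.
For the less obvious constraints — constraint 5: a3 - a2 = 3; constraint 7: a3 - a1 = -1; constraint 11: a1 - a3 = 1 — and the others hold by inspection.

Satisfiable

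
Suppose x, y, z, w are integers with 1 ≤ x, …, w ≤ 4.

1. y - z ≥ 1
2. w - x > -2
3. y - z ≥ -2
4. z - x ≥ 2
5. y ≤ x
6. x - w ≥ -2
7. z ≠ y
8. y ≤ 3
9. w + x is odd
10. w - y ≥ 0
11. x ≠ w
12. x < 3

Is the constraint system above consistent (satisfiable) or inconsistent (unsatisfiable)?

Constraints 1, 4, 6, and 10 give w − y ≥ 0, y − z ≥ 1, z − x ≥ 2, x − w ≥ -2.
Adding all 4 inequalities: the left sides telescope to 0, and the right sides sum to 0 + 1 + 2 + (-2) = 1. So 0 ≥ 1, which is false.

Unsatisfiable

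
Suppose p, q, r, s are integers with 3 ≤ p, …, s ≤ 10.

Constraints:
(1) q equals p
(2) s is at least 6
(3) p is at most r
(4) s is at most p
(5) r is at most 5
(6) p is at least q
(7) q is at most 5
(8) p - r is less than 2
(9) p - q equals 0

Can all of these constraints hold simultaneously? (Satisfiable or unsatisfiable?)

From constraints 2 and 4: p ≥ s and s ≥ 6, so p ≥ 6. From constraints 3 and 5: p ≤ r and r ≤ 5, so p ≤ 5. But 5 < 6, so no value of p works.

Unsatisfiable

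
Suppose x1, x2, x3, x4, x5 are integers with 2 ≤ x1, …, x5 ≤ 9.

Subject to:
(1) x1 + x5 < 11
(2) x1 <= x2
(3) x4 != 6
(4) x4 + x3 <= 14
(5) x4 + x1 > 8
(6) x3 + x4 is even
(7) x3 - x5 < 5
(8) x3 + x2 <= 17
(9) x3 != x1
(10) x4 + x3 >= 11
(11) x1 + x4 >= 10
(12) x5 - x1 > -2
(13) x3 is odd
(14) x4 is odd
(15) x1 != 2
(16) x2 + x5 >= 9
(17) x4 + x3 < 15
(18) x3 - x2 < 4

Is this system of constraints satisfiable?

Take x1 = 5, x2 = 6, x3 = 9, x4 = 5, x5 = 5. Then constraint 1: x1 + x5 = 10; constraint 4: x4 + x3 = 14, and every other listed constraint is also met.

Satisfiable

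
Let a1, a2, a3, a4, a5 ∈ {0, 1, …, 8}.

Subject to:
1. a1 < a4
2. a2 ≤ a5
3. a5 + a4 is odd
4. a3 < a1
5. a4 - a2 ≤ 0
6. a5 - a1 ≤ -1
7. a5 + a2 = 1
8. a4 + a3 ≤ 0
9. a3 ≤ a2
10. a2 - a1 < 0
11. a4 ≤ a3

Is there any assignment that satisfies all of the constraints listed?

Unsatisfiable

Constraints 1, 2, 6, 9, and 11 give a3 ≤ a2, a2 ≤ a5, a5 < a1, a1 < a4, a4 ≤ a3. Chaining: a3 ≤ a2 ≤ a5 < a1 < a4 ≤ a3, which forces a3 < a3 — impossible.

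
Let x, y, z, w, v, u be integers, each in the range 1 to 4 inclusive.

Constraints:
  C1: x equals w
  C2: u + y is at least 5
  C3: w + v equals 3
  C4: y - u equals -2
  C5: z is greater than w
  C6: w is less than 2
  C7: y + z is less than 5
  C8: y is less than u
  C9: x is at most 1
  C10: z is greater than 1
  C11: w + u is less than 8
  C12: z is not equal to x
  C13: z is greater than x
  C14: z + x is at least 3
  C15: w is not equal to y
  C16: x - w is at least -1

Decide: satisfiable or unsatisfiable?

Satisfiable

One satisfying assignment is x = 1, y = 2, z = 2, w = 1, v = 2, u = 4.
For the less obvious constraints — constraint 2: u + y = 6; constraint 3: w + v = 3; constraint 4: y - u = -2 — and the others hold by inspection.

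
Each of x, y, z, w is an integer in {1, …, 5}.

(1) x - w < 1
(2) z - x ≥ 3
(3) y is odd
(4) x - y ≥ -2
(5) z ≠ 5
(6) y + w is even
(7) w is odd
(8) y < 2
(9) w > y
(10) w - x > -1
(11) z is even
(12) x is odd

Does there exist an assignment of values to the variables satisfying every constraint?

Take x = 1, y = 1, z = 4, w = 3. Then constraint 1: x - w = -2; constraint 2: z - x = 3, and every other listed constraint is also met.

Satisfiable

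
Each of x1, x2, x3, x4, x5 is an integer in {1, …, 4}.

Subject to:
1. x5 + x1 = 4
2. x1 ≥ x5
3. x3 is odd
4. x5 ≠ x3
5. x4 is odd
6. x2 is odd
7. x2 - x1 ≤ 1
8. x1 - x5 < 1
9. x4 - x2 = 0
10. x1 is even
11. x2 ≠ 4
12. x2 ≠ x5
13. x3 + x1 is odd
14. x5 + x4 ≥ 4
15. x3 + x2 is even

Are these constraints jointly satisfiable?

Satisfiable

Setting (x1, x2, x3, x4, x5) = (2, 3, 3, 3, 2) satisfies everything: constraint 1: x5 + x1 = 4; constraint 7: x2 - x1 = 1, and the others follow.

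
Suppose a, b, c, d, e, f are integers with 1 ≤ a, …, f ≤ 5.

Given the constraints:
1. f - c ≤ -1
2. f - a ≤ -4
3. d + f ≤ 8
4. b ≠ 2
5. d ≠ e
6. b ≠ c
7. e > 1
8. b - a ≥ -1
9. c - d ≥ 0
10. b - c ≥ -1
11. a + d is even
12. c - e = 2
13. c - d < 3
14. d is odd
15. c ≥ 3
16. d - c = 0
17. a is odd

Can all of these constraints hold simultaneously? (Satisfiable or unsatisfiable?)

Setting (a, b, c, d, e, f) = (5, 4, 5, 5, 3, 1) satisfies everything: constraint 1: f - c = -4; constraint 2: f - a = -4, and the others follow.

Satisfiable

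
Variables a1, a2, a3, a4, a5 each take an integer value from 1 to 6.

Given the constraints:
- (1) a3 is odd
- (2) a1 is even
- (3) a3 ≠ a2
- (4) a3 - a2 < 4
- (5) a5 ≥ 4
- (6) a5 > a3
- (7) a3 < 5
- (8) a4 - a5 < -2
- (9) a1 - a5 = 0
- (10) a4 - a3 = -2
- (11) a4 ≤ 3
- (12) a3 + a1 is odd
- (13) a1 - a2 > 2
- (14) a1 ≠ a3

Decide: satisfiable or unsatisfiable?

Satisfiable

One satisfying assignment is a1 = 6, a2 = 2, a3 = 3, a4 = 1, a5 = 6.
For the less obvious constraints — constraint 4: a3 - a2 = 1; constraint 8: a4 - a5 = -5; constraint 9: a1 - a5 = 0 — and the others hold by inspection.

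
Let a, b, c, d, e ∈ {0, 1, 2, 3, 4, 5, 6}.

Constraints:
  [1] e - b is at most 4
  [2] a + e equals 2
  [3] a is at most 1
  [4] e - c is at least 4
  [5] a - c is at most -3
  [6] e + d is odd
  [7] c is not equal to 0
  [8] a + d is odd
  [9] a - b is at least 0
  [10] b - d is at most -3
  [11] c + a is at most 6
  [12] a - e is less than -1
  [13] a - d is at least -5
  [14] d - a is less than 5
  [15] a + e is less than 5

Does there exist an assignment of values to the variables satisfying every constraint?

Constraints 1, 4, 5, 10, and 13 give a − d ≥ -5, d − b ≥ 3, b − e ≥ -4, e − c ≥ 4, c − a ≥ 3.
Adding all 5 inequalities: the left sides telescope to 0, and the right sides sum to (-5) + 3 + (-4) + 4 + 3 = 1. So 0 ≥ 1, which is false.

Unsatisfiable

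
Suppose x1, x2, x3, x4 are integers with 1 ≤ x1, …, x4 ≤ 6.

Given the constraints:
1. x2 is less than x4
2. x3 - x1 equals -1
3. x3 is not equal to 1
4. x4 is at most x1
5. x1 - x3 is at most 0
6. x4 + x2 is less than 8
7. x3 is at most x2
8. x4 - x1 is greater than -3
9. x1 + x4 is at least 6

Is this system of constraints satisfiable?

Constraints 1, 4, 5, and 7 give x2 < x4, x4 ≤ x1, x1 ≤ x3, x3 ≤ x2. Chaining: x2 < x4 ≤ x1 ≤ x3 ≤ x2, which forces x2 < x2 — impossible.

Unsatisfiable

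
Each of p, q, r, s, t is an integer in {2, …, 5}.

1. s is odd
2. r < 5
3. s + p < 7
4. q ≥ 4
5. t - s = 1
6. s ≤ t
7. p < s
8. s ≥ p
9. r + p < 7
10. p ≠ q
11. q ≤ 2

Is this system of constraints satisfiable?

From constraint 4: q ≥ 4. From constraint 11: q ≤ 2. But 2 < 4, so no value of q works.

Unsatisfiable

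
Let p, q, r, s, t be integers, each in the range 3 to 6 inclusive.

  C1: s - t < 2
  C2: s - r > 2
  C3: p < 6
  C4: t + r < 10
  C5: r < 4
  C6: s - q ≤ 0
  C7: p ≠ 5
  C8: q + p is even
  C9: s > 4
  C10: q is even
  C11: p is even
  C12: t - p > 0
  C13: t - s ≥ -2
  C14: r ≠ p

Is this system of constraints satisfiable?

Satisfiable

The assignment p = 4, q = 6, r = 3, s = 6, t = 6 works:
  constraint 1 holds since s - t = 0.
  constraint 2 holds since s - r = 3.
  constraint 4 holds since t + r = 9.
The rest check out directly.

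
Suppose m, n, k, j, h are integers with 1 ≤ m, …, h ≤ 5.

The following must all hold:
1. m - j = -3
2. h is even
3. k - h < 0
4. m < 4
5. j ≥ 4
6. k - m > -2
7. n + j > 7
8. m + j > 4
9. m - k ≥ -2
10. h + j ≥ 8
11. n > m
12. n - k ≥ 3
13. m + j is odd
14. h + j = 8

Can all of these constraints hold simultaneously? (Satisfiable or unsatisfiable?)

Satisfiable

The assignment m = 1, n = 5, k = 1, j = 4, h = 4 works:
  constraint 1 holds since m - j = -3.
  constraint 3 holds since k - h = -3.
The rest check out directly.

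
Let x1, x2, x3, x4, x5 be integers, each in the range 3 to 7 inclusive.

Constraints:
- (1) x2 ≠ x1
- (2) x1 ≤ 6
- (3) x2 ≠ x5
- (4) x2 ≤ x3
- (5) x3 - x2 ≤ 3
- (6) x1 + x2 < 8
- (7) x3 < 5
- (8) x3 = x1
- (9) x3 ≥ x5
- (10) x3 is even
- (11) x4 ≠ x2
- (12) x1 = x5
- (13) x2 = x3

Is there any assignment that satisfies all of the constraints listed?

Unsatisfiable

From constraints 8, 12, and 13, x2 = x3 = x1 = x5, so x2 = x5. But constraint 3 says x2 ≠ x5. Contradiction.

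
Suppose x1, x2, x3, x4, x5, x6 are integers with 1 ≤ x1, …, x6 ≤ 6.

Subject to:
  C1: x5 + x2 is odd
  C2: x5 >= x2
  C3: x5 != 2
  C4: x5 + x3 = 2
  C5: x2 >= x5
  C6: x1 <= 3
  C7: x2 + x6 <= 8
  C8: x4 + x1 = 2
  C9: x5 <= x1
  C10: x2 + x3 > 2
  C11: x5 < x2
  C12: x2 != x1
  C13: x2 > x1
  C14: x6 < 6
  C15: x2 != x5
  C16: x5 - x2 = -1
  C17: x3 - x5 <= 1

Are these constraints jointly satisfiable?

Unsatisfiable

Constraints 2, 9, and 13 give x2 ≤ x5, x5 ≤ x1, x1 < x2. Chaining: x2 ≤ x5 ≤ x1 < x2, which forces x2 < x2 — impossible.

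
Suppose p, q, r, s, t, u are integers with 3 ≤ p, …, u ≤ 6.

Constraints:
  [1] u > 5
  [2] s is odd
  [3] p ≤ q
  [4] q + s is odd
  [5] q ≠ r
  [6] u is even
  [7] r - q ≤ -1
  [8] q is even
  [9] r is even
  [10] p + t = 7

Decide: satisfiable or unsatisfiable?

Satisfiable

Setting (p, q, r, s, t, u) = (4, 6, 4, 5, 3, 6) satisfies everything: constraint 7: r - q = -2; constraint 10: p + t = 7, and the others follow.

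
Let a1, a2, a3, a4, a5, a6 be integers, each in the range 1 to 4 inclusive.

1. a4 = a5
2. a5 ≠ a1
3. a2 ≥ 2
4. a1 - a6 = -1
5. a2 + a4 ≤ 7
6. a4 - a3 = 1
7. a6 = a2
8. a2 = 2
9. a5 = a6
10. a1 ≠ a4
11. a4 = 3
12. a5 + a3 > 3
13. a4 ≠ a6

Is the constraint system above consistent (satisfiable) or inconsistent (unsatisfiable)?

Unsatisfiable

Constraint 11 fixes a4 = 3 and constraint 8 fixes a2 = 2. Constraints 1, 7, and 9 give a4 = a5 = a6 = a2, so a4 = a2. But 3 ≠ 2 — contradiction.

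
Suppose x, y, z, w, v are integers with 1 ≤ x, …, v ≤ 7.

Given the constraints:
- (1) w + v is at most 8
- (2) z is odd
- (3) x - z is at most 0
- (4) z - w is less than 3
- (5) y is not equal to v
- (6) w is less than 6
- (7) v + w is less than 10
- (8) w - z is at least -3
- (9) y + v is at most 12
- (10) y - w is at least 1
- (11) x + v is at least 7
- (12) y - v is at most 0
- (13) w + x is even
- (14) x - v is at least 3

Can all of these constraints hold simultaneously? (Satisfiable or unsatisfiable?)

Unsatisfiable

Constraints 3, 8, 10, 12, and 14 give v − y ≥ 0, y − w ≥ 1, w − z ≥ -3, z − x ≥ 0, x − v ≥ 3.
Adding all 5 inequalities: the left sides telescope to 0, and the right sides sum to 0 + 1 + (-3) + 0 + 3 = 1. So 0 ≥ 1, which is false.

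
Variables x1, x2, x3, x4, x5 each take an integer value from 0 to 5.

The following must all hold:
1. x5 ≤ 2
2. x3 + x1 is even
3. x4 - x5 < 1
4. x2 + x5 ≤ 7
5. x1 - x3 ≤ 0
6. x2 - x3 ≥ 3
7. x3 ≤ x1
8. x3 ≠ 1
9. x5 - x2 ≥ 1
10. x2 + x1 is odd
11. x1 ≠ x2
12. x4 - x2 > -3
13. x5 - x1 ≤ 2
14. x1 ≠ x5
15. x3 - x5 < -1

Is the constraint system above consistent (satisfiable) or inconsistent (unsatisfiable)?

Constraints 5, 6, 9, and 13 give x5 − x2 ≥ 1, x2 − x3 ≥ 3, x3 − x1 ≥ 0, x1 − x5 ≥ -2.
Adding all 4 inequalities: the left sides telescope to 0, and the right sides sum to 1 + 3 + 0 + (-2) = 2. So 0 ≥ 2, which is false.

Unsatisfiable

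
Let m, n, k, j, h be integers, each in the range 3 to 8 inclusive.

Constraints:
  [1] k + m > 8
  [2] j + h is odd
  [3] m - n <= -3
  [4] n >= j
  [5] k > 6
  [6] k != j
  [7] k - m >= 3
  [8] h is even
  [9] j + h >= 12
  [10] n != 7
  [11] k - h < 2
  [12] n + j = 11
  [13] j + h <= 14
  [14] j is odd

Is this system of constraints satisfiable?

Satisfiable

Try m = 3, n = 6, k = 8, j = 5, h = 8.
Check constraint 1: k + m = 11; constraint 3: m - n = -3; constraint 7: k - m = 5. The remaining constraints are straightforward to verify.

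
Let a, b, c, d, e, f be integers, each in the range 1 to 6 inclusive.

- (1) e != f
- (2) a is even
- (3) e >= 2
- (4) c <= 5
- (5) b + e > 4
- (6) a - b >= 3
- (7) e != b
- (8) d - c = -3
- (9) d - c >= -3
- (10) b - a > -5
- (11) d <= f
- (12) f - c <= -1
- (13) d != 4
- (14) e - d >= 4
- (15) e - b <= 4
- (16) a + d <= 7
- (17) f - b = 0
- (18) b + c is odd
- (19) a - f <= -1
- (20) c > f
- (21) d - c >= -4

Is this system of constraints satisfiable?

Unsatisfiable

Constraints 6, 9, 12, 14, 15, and 19 give d − c ≥ -3, c − f ≥ 1, f − a ≥ 1, a − b ≥ 3, b − e ≥ -4, e − d ≥ 4.
Adding all 6 inequalities: the left sides telescope to 0, and the right sides sum to (-3) + 1 + 1 + 3 + (-4) + 4 = 2. So 0 ≥ 2, which is false.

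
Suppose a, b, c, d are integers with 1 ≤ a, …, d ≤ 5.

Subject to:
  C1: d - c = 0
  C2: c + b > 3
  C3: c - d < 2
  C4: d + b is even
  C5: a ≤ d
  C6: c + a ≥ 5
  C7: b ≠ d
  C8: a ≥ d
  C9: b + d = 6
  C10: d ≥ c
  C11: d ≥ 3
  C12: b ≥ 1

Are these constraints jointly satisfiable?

Setting (a, b, c, d) = (4, 2, 4, 4) satisfies everything: constraint 1: d - c = 0; constraint 2: c + b = 6, and the others follow.

Satisfiable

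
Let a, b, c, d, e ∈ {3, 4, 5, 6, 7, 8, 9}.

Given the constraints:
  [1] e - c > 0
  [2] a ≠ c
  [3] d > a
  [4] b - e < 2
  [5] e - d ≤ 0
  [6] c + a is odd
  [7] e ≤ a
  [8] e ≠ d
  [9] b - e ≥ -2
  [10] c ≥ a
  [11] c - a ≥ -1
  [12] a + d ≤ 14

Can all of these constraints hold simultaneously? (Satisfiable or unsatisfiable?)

Unsatisfiable

Constraints 1, 7, and 10 give e ≤ a, a ≤ c, c < e. Chaining: e ≤ a ≤ c < e, which forces e < e — impossible.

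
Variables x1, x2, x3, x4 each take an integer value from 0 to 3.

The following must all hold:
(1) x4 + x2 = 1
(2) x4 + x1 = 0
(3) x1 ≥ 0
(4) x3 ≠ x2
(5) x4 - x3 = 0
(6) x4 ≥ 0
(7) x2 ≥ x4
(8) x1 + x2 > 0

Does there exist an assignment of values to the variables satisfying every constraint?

The assignment x1 = 0, x2 = 1, x3 = 0, x4 = 0 works:
  constraint 1 holds since x4 + x2 = 1.
  constraint 2 holds since x4 + x1 = 0.
  constraint 5 holds since x4 - x3 = 0.
The rest check out directly.

Satisfiable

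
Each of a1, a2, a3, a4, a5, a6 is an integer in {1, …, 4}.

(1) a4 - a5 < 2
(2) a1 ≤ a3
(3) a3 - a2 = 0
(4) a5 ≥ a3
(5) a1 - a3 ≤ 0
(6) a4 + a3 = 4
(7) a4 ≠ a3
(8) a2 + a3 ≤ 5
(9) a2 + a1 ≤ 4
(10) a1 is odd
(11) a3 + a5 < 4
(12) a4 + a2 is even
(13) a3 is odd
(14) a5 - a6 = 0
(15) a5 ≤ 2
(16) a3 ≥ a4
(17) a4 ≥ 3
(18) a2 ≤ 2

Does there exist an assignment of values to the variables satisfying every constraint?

Unsatisfiable

From constraints 16 and 17: a3 ≥ a4 and a4 ≥ 3, so a3 ≥ 3. From constraints 4 and 15: a3 ≤ a5 and a5 ≤ 2, so a3 ≤ 2. But 2 < 3, so no value of a3 works.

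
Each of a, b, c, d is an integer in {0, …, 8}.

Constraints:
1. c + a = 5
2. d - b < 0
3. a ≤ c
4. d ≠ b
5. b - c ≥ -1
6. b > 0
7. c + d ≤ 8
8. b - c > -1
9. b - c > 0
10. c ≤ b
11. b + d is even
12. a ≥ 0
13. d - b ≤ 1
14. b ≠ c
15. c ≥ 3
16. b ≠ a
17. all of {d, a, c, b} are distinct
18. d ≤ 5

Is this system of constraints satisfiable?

Satisfiable

One satisfying assignment is a = 1, b = 5, c = 4, d = 3.
For the less obvious constraints — constraint 1: c + a = 5; constraint 2: d - b = -2 — and the others hold by inspection.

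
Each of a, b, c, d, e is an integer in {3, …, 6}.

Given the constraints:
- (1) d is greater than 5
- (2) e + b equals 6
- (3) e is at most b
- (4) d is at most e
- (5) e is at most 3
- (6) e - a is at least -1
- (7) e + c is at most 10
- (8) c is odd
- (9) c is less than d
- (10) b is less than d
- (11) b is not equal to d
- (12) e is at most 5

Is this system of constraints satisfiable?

From constraint 1: d ≥ 6. From constraints 4 and 12: d ≤ e and e ≤ 5, so d ≤ 5. But 5 < 6, so no value of d works.

Unsatisfiable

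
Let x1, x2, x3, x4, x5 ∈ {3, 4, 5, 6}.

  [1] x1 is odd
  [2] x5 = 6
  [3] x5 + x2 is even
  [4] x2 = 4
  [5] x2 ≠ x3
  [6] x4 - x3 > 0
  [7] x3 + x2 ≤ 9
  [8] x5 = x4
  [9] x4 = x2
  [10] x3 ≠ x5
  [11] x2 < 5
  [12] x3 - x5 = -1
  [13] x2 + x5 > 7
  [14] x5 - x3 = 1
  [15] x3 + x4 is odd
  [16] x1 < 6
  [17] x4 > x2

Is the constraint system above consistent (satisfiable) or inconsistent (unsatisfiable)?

Constraint 2 fixes x5 = 6 and constraint 4 fixes x2 = 4. Constraints 8 and 9 give x5 = x4 = x2, so x5 = x2. But 6 ≠ 4 — contradiction.

Unsatisfiable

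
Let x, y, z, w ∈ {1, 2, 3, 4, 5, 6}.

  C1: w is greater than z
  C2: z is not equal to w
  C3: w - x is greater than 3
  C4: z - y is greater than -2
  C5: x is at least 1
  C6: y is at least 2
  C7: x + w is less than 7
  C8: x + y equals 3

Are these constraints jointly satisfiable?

Setting (x, y, z, w) = (1, 2, 1, 5) satisfies everything: constraint 3: w - x = 4; constraint 4: z - y = -1, and the others follow.

Satisfiable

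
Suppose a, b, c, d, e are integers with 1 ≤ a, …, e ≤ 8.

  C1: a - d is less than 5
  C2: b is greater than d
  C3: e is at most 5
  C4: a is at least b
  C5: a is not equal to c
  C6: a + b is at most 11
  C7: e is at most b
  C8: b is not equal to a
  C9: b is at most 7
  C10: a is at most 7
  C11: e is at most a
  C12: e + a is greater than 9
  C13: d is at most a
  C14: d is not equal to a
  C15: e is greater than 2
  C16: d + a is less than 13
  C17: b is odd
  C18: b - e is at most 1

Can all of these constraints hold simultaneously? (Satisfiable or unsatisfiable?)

The assignment a = 6, b = 5, c = 5, d = 4, e = 5 works:
  constraint 1 holds since a - d = 2.
  constraint 6 holds since a + b = 11.
The rest check out directly.

Satisfiable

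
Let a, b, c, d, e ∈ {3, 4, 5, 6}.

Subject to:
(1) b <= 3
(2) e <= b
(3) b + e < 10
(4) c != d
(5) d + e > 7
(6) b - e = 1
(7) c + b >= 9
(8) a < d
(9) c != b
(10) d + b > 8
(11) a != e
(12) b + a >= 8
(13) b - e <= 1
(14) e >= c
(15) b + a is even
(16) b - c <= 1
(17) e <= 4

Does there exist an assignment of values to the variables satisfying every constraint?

Unsatisfiable

From constraints 14 and 17: c ≤ e ≤ 4. From constraint 1: b ≤ 3. Hence c + b ≤ 7. But constraint 7 requires c + b ≥ 9, and 9 > 7. Contradiction.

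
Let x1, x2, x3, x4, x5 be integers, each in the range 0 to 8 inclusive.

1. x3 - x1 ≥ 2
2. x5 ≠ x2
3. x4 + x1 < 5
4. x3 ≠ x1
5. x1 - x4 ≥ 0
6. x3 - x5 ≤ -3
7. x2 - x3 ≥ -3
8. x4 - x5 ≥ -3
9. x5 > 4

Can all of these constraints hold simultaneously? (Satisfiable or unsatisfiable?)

Unsatisfiable

Constraints 1, 5, 6, and 8 give x5 − x3 ≥ 3, x3 − x1 ≥ 2, x1 − x4 ≥ 0, x4 − x5 ≥ -3.
Adding all 4 inequalities: the left sides telescope to 0, and the right sides sum to 3 + 2 + 0 + (-3) = 2. So 0 ≥ 2, which is false.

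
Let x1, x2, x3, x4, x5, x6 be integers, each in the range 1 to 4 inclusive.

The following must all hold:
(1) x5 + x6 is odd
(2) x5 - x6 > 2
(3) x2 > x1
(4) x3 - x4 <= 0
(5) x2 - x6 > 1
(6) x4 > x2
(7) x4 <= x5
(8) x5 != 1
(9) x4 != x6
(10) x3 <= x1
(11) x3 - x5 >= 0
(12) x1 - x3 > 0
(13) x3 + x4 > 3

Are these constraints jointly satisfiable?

Constraints 3, 6, 7, 11, and 12 give x5 ≤ x3, x3 < x1, x1 < x2, x2 < x4, x4 ≤ x5. Chaining: x5 ≤ x3 < x1 < x2 < x4 ≤ x5, which forces x5 < x5 — impossible.

Unsatisfiable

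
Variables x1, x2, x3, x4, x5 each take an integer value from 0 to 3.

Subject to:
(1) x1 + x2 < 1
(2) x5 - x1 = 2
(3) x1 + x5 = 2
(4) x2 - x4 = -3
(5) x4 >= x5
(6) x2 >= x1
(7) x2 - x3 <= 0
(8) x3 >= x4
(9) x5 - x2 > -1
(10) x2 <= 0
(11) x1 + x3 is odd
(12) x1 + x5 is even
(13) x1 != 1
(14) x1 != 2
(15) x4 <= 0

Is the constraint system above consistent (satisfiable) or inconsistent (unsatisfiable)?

Unsatisfiable

From constraints 6 and 10: x1 ≤ x2 ≤ 0. From constraints 5 and 15: x5 ≤ x4 ≤ 0. Hence x1 + x5 ≤ 0. But constraint 3 requires x1 + x5 = 2, and 2 > 0. Contradiction.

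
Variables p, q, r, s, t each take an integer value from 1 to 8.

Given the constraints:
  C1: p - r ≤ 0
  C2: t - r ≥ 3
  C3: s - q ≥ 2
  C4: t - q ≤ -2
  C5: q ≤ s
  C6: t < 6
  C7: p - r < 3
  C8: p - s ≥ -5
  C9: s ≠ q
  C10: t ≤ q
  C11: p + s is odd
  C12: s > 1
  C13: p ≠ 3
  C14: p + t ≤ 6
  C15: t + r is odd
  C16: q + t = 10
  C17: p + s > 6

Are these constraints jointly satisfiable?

Constraints 1, 2, 3, 4, and 8 give q − t ≥ 2, t − r ≥ 3, r − p ≥ 0, p − s ≥ -5, s − q ≥ 2.
Adding all 5 inequalities: the left sides telescope to 0, and the right sides sum to 2 + 3 + 0 + (-5) + 2 = 2. So 0 ≥ 2, which is false.

Unsatisfiable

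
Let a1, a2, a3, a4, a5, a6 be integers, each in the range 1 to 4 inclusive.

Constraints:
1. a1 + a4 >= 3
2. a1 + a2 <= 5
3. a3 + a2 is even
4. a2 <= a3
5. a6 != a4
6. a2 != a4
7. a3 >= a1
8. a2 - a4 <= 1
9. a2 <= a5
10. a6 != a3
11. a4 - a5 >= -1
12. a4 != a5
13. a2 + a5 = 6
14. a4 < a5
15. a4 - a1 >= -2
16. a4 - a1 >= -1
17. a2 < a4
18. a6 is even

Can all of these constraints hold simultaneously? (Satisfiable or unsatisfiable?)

Satisfiable

Setting (a1, a2, a3, a4, a5, a6) = (3, 2, 4, 3, 4, 2) satisfies everything: constraint 1: a1 + a4 = 6; constraint 2: a1 + a2 = 5; constraint 8: a2 - a4 = -1, and the others follow.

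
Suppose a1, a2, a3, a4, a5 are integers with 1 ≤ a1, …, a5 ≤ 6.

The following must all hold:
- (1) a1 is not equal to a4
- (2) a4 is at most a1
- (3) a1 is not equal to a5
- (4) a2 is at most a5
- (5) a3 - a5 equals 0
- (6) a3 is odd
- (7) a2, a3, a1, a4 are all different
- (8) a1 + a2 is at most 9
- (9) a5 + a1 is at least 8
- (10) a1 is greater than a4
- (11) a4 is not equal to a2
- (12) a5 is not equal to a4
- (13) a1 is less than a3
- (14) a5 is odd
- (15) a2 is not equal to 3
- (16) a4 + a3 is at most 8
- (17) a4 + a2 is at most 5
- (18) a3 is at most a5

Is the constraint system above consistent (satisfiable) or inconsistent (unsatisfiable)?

Try a1 = 3, a2 = 4, a3 = 5, a4 = 1, a5 = 5.
Check constraint 5: a3 - a5 = 0; constraint 8: a1 + a2 = 7. The remaining constraints are straightforward to verify.

Satisfiable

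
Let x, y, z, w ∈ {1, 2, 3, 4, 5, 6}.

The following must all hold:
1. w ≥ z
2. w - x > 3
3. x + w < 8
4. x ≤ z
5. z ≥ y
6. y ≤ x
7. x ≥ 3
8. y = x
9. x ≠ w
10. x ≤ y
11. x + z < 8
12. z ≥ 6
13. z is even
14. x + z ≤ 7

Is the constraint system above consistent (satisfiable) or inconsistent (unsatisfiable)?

Unsatisfiable

From constraint 7: x ≥ 3. From constraint 12: z ≥ 6. Hence x + z ≥ 9. But constraint 14 requires x + z ≤ 7, and 7 < 9. Contradiction.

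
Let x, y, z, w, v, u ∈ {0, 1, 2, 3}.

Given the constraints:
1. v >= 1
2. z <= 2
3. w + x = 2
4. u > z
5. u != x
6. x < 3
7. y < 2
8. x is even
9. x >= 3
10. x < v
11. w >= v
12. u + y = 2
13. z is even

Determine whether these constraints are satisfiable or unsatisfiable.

From constraints 1 and 11: w ≥ v ≥ 1. From constraint 9: x ≥ 3. Hence w + x ≥ 4. But constraint 3 requires w + x = 2, and 2 < 4. Contradiction.

Unsatisfiable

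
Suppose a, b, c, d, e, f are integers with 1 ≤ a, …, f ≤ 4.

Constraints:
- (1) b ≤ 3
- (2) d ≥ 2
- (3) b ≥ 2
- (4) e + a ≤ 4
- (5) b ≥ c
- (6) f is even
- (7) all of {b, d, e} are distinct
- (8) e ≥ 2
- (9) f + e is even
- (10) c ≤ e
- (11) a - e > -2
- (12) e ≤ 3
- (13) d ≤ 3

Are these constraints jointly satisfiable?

Unsatisfiable

Constraints 1, 2, 3, 8, 12, and 13 confine each of b, d, e to the 2 values {2, 3}.
Constraint 7 requires all 3 of them to be distinct, but only 2 values are available — impossible by the pigeonhole principle.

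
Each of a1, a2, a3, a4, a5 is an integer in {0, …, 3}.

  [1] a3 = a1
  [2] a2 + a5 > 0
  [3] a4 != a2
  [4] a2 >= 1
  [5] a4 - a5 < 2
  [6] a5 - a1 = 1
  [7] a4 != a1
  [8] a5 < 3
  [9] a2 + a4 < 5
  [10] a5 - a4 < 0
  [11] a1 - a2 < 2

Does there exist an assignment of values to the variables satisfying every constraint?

Take a1 = 1, a2 = 1, a3 = 1, a4 = 3, a5 = 2. Then constraint 2: a2 + a5 = 3; constraint 5: a4 - a5 = 1, and every other listed constraint is also met.

Satisfiable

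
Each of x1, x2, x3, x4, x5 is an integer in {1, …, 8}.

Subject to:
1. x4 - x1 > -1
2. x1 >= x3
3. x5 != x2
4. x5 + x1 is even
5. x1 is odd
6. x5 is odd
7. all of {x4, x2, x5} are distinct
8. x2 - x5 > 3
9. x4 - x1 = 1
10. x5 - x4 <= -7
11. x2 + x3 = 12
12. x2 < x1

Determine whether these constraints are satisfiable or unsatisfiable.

Satisfiable

The assignment x1 = 7, x2 = 6, x3 = 6, x4 = 8, x5 = 1 works:
  constraint 1 holds since x4 - x1 = 1.
  constraint 8 holds since x2 - x5 = 5.
The rest check out directly.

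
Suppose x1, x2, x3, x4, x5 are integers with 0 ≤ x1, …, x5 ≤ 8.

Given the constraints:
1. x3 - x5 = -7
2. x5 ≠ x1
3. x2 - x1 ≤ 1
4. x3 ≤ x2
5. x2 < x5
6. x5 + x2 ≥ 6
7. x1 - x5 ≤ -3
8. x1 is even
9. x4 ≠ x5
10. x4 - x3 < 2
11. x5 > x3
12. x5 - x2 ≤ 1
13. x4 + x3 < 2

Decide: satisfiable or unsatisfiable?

Unsatisfiable

Constraints 3, 7, and 12 give x5 − x1 ≥ 3, x1 − x2 ≥ -1, x2 − x5 ≥ -1.
Adding all 3 inequalities: the left sides telescope to 0, and the right sides sum to 3 + (-1) + (-1) = 1. So 0 ≥ 1, which is false.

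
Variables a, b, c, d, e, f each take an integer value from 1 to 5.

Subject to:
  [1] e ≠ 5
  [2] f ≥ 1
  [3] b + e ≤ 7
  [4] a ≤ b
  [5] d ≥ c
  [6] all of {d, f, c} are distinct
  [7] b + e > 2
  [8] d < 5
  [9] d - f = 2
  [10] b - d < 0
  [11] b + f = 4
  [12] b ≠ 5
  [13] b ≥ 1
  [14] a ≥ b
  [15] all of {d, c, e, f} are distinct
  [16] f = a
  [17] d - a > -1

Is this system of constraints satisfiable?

Satisfiable

Take a = 2, b = 2, c = 1, d = 4, e = 3, f = 2. Then constraint 3: b + e = 5; constraint 7: b + e = 5; constraint 9: d - f = 2, and every other listed constraint is also met.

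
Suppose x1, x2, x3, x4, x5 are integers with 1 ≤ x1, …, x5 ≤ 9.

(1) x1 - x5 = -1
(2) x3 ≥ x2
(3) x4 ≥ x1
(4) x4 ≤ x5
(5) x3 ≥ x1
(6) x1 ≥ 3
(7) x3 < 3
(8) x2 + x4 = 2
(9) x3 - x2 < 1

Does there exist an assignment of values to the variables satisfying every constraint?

From constraints 5 and 6: x3 ≥ x1 and x1 ≥ 3, so x3 ≥ 3. From constraint 7: x3 ≤ 2. But 2 < 3, so no value of x3 works.

Unsatisfiable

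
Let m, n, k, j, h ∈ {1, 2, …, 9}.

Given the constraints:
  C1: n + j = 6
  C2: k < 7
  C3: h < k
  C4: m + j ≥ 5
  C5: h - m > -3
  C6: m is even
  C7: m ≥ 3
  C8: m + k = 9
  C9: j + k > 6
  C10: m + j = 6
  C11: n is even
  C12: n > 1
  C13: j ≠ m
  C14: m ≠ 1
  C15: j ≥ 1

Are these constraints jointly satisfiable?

Satisfiable

Try m = 4, n = 4, k = 5, j = 2, h = 4.
Check constraint 1: n + j = 6; constraint 4: m + j = 6; constraint 5: h - m = 0. The remaining constraints are straightforward to verify.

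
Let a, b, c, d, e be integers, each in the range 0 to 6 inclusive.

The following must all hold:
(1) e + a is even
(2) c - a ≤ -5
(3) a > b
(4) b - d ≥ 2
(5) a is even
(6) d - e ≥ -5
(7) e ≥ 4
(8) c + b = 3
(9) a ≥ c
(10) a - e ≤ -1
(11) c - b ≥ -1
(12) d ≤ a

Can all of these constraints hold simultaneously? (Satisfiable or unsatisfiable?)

Unsatisfiable

Constraints 2, 4, 6, 10, and 11 give c − b ≥ -1, b − d ≥ 2, d − e ≥ -5, e − a ≥ 1, a − c ≥ 5.
Adding all 5 inequalities: the left sides telescope to 0, and the right sides sum to (-1) + 2 + (-5) + 1 + 5 = 2. So 0 ≥ 2, which is false.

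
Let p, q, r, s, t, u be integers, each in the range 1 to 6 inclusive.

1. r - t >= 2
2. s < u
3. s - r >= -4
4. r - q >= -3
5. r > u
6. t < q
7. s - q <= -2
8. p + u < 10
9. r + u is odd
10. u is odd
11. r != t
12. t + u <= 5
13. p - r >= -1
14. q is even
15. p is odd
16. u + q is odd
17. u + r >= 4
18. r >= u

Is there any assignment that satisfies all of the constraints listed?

Satisfiable

Take p = 5, q = 4, r = 4, s = 2, t = 1, u = 3. Then constraint 1: r - t = 3; constraint 3: s - r = -2; constraint 4: r - q = 0, and every other listed constraint is also met.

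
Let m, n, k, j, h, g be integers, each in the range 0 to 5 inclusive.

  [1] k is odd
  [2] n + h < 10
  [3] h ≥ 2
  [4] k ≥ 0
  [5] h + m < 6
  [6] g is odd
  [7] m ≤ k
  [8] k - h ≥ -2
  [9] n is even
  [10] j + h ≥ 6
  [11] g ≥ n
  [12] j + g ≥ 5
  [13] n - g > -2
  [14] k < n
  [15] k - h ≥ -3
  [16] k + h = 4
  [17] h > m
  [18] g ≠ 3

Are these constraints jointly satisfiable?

Satisfiable

The assignment m = 0, n = 4, k = 1, j = 3, h = 3, g = 5 works:
  constraint 2 holds since n + h = 7.
  constraint 5 holds since h + m = 3.
The rest check out directly.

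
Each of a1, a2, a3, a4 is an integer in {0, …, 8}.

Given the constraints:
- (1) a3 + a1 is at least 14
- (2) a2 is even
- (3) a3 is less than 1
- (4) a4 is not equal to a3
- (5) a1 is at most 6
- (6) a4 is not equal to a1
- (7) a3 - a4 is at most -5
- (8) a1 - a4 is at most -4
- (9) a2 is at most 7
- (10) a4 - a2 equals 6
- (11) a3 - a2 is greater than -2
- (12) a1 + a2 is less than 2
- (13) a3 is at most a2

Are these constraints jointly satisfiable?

Unsatisfiable

From constraints 9 and 13: a3 ≤ a2 ≤ 7. From constraint 5: a1 ≤ 6. Hence a3 + a1 ≤ 13. But constraint 1 requires a3 + a1 ≥ 14, and 14 > 13. Contradiction.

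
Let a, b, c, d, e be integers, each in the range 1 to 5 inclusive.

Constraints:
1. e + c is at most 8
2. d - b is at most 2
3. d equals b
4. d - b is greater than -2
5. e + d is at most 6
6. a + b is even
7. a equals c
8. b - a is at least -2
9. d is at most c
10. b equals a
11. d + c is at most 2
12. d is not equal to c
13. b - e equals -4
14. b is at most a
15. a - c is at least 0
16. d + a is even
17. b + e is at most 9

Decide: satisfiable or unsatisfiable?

From constraints 3, 7, and 10, d = b = a = c, so d = c. But constraint 12 says d ≠ c. Contradiction.

Unsatisfiable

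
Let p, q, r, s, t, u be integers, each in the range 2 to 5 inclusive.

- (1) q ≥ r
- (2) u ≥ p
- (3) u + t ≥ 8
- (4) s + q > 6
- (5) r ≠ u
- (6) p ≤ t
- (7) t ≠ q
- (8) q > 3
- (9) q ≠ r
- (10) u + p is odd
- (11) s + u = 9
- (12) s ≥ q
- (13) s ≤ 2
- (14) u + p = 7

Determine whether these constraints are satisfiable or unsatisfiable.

Unsatisfiable

From constraint 8: q ≥ 4. From constraints 12 and 13: q ≤ s and s ≤ 2, so q ≤ 2. But 2 < 4, so no value of q works.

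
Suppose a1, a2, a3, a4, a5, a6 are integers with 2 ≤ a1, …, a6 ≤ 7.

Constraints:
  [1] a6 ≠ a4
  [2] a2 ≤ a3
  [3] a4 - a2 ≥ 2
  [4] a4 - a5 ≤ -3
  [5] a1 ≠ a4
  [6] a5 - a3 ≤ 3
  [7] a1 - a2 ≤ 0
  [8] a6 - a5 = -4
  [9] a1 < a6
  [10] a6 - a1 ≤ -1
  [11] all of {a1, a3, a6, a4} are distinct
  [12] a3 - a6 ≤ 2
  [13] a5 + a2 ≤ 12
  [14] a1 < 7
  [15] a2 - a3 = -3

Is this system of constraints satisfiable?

Constraints 3, 4, 6, 7, 10, and 12 give a3 − a5 ≥ -3, a5 − a4 ≥ 3, a4 − a2 ≥ 2, a2 − a1 ≥ 0, a1 − a6 ≥ 1, a6 − a3 ≥ -2.
Adding all 6 inequalities: the left sides telescope to 0, and the right sides sum to (-3) + 3 + 2 + 0 + 1 + (-2) = 1. So 0 ≥ 1, which is false.

Unsatisfiable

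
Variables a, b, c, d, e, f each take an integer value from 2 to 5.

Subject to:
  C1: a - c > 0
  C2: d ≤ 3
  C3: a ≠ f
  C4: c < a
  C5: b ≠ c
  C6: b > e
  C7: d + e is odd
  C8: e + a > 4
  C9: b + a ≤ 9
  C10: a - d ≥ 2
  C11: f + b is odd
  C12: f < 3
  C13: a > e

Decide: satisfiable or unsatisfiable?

Take a = 4, b = 5, c = 2, d = 2, e = 3, f = 2. Then constraint 1: a - c = 2; constraint 8: e + a = 7; constraint 9: b + a = 9, and every other listed constraint is also met.

Satisfiable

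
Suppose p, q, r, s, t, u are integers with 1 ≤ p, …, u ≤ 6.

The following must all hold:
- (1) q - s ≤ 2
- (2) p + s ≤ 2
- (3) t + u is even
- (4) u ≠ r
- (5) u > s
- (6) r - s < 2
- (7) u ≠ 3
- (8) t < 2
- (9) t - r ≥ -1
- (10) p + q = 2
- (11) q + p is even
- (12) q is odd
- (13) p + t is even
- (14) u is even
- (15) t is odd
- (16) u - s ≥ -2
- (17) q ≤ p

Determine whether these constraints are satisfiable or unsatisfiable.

Constraint 15 makes t odd and constraint 14 makes u even, so t + u must be odd. Constraint 3 says t + u is even — contradiction.

Unsatisfiable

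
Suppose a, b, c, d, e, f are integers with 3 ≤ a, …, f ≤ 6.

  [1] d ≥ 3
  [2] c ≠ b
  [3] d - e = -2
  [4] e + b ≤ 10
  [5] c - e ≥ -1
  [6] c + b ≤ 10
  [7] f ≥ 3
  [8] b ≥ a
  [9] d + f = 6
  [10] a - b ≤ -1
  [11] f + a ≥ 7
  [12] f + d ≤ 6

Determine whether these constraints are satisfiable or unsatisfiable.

Try a = 4, b = 5, c = 4, d = 3, e = 5, f = 3.
Check constraint 3: d - e = -2; constraint 4: e + b = 10. The remaining constraints are straightforward to verify.

Satisfiable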